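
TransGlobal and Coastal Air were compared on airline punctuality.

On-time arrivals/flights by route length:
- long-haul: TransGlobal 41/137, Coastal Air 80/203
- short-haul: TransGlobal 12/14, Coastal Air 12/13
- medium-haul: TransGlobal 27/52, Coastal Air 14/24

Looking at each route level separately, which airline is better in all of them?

Long-haul: TransGlobal 41/137 = 29.9%, Coastal Air 80/203 = 39.4% → Coastal Air
Short-haul: TransGlobal 12/14 = 85.7%, Coastal Air 12/13 = 92.3% → Coastal Air
Medium-haul: TransGlobal 27/52 = 51.9%, Coastal Air 14/24 = 58.3% → Coastal Air
Coastal Air has the higher rate in all 3 groups.

Coastal Air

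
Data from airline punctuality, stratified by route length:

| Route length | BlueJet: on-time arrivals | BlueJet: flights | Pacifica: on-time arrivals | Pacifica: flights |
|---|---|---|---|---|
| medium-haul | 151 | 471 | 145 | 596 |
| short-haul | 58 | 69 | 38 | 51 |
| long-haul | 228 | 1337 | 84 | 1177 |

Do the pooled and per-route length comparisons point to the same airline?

Medium-haul: BlueJet 151/471 = 32.1%, Pacifica 145/596 = 24.3% → BlueJet
Short-haul: BlueJet 58/69 = 84.1%, Pacifica 38/51 = 74.5% → BlueJet
Long-haul: BlueJet 228/1337 = 17.1%, Pacifica 84/1177 = 7.1% → BlueJet
Overall: BlueJet 437/1877 = 23.3%, Pacifica 267/1824 = 14.6% → BlueJet
BlueJet wins overall and in every route group — no reversal.

Yes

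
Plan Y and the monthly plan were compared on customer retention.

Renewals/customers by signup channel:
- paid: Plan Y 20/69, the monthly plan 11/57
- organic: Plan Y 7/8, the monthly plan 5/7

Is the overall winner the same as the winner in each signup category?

Yes

Paid: Plan Y 20/69 = 29.0%, the monthly plan 11/57 = 19.3% → Plan Y
Organic: Plan Y 7/8 = 87.5%, the monthly plan 5/7 = 71.4% → Plan Y
Overall: Plan Y 27/77 = 35.1%, the monthly plan 16/64 = 25.0% → Plan Y
Plan Y wins overall and in every signup group — no reversal.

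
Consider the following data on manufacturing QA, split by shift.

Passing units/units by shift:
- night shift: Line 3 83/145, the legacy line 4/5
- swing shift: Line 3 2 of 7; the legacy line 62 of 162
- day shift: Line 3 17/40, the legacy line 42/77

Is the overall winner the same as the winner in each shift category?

No

Night shift: Line 3 83/145 = 57.2%, the legacy line 4/5 = 80.0% → the legacy line
Swing shift: Line 3 2/7 = 28.6%, the legacy line 62/162 = 38.3% → the legacy line
Day shift: Line 3 17/40 = 42.5%, the legacy line 42/77 = 54.5% → the legacy line
Overall: Line 3 102/192 = 53.1%, the legacy line 108/244 = 44.3% → Line 3
The legacy line wins each shift group but Line 3 wins overall — the comparison reverses. The legacy line's units skew toward swing shift, which has a lower base rate.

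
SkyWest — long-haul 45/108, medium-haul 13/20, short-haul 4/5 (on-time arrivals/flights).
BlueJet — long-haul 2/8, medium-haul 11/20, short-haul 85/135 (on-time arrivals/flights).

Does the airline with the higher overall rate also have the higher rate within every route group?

Long-haul: SkyWest 45/108 = 41.7%, BlueJet 2/8 = 25.0% → SkyWest
Medium-haul: SkyWest 13/20 = 65.0%, BlueJet 11/20 = 55.0% → SkyWest
Short-haul: SkyWest 4/5 = 80.0%, BlueJet 85/135 = 63.0% → SkyWest
Overall: SkyWest 62/133 = 46.6%, BlueJet 98/163 = 60.1% → BlueJet
SkyWest wins each route group but BlueJet wins overall — the comparison reverses. SkyWest's flights skew toward long-haul, which has a lower base rate.

No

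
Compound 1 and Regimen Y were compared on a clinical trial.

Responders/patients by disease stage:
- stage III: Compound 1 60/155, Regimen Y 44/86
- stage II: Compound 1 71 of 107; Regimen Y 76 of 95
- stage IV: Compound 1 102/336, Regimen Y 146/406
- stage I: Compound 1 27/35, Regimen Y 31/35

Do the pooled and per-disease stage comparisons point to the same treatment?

Stage III: Compound 1 60/155 = 38.7%, Regimen Y 44/86 = 51.2% → Regimen Y
Stage II: Compound 1 71/107 = 66.4%, Regimen Y 76/95 = 80.0% → Regimen Y
Stage IV: Compound 1 102/336 = 30.4%, Regimen Y 146/406 = 36.0% → Regimen Y
Stage I: Compound 1 27/35 = 77.1%, Regimen Y 31/35 = 88.6% → Regimen Y
Overall: Compound 1 260/633 = 41.1%, Regimen Y 297/622 = 47.7% → Regimen Y
Regimen Y wins overall and in every disease group — no reversal.

Yes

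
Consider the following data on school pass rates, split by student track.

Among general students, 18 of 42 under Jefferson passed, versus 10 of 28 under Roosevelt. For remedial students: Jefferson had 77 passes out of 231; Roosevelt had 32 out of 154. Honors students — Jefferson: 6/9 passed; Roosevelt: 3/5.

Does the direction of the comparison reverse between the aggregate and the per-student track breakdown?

General: Jefferson 18/42 = 42.9%, Roosevelt 10/28 = 35.7% → Jefferson
Remedial: Jefferson 77/231 = 33.3%, Roosevelt 32/154 = 20.8% → Jefferson
Honors: Jefferson 6/9 = 66.7%, Roosevelt 3/5 = 60.0% → Jefferson
Overall: Jefferson 101/282 = 35.8%, Roosevelt 45/187 = 24.1% → Jefferson
Jefferson wins overall and in every student group — no reversal.

No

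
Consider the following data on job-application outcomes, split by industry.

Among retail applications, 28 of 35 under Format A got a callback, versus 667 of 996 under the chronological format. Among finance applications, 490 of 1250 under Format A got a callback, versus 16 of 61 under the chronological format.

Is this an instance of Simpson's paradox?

Yes

Retail: Format A 28/35 = 80.0%, the chronological format 667/996 = 67.0% → Format A
Finance: Format A 490/1250 = 39.2%, the chronological format 16/61 = 26.2% → Format A
Overall: Format A 518/1285 = 40.3%, the chronological format 683/1057 = 64.6% → the chronological format
Format A wins each industry group but the chronological format wins overall — the comparison reverses. Format A's applications skew toward finance, which has a lower base rate.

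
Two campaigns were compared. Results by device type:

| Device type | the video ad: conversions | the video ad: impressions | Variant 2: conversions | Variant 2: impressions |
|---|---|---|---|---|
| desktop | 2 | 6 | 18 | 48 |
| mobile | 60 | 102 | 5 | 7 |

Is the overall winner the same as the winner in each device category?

Desktop: the video ad 2/6 = 33.3%, Variant 2 18/48 = 37.5% → Variant 2
Mobile: the video ad 60/102 = 58.8%, Variant 2 5/7 = 71.4% → Variant 2
Overall: the video ad 62/108 = 57.4%, Variant 2 23/55 = 41.8% → the video ad
Variant 2 wins each device group but the video ad wins overall — the comparison reverses. Variant 2's impressions skew toward desktop, which has a lower base rate.

No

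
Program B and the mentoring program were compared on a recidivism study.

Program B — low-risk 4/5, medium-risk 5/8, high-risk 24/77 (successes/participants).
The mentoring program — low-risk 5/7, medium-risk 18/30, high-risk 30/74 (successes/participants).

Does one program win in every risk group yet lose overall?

Low-risk: Program B 4/5 = 80.0%, the mentoring program 5/7 = 71.4% → Program B
Medium-risk: Program B 5/8 = 62.5%, the mentoring program 18/30 = 60.0% → Program B
High-risk: Program B 24/77 = 31.2%, the mentoring program 30/74 = 40.5% → the mentoring program
Overall: Program B 33/90 = 36.7%, the mentoring program 53/111 = 47.7% → the mentoring program
Neither sweeps: Program B wins 2 of 3 groups, the mentoring program wins 1. The mentoring program wins overall but not every group — no Simpson reversal.

No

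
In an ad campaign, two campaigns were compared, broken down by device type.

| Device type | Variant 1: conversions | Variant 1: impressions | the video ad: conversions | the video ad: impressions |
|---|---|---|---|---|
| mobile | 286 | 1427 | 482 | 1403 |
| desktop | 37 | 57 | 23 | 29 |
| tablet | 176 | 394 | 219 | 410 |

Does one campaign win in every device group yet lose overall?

No

Mobile: Variant 1 286/1427 = 20.0%, the video ad 482/1403 = 34.4% → the video ad
Desktop: Variant 1 37/57 = 64.9%, the video ad 23/29 = 79.3% → the video ad
Tablet: Variant 1 176/394 = 44.7%, the video ad 219/410 = 53.4% → the video ad
Overall: Variant 1 499/1878 = 26.6%, the video ad 724/1842 = 39.3% → the video ad
The video ad wins overall and in every device group — no reversal.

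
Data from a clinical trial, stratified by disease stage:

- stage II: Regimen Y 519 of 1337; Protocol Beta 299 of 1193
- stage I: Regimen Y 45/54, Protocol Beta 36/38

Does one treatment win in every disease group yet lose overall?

No

Stage II: Regimen Y 519/1337 = 38.8%, Protocol Beta 299/1193 = 25.1% → Regimen Y
Stage I: Regimen Y 45/54 = 83.3%, Protocol Beta 36/38 = 94.7% → Protocol Beta
Overall: Regimen Y 564/1391 = 40.5%, Protocol Beta 335/1231 = 27.2% → Regimen Y
Neither sweeps: Regimen Y wins 1 of 2 groups, Protocol Beta wins 1. Regimen Y wins overall but not every group — no Simpson reversal.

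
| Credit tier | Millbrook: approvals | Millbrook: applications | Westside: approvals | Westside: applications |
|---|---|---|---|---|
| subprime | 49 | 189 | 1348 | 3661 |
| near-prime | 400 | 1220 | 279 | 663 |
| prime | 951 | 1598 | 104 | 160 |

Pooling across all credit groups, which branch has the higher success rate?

Subprime: Millbrook 49/189 = 25.9%, Westside 1348/3661 = 36.8% → Westside
Near-prime: Millbrook 400/1220 = 32.8%, Westside 279/663 = 42.1% → Westside
Prime: Millbrook 951/1598 = 59.5%, Westside 104/160 = 65.0% → Westside
Overall: Millbrook 1400/3007 = 46.6%, Westside 1731/4484 = 38.6% → Millbrook
(Westside wins every credit group but Millbrook wins overall — Westside's applications skew toward the low-rate subprime group.)

Millbrook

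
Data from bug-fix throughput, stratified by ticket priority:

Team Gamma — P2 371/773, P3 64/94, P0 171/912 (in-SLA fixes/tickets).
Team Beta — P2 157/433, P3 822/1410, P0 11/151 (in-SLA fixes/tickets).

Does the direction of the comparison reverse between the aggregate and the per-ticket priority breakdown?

Yes

P2: Team Gamma 371/773 = 48.0%, Team Beta 157/433 = 36.3% → Team Gamma
P3: Team Gamma 64/94 = 68.1%, Team Beta 822/1410 = 58.3% → Team Gamma
P0: Team Gamma 171/912 = 18.8%, Team Beta 11/151 = 7.3% → Team Gamma
Overall: Team Gamma 606/1779 = 34.1%, Team Beta 990/1994 = 49.6% → Team Beta
Team Gamma wins each ticket group but Team Beta wins overall — the comparison reverses. Team Gamma's tickets skew toward P0, which has a lower base rate.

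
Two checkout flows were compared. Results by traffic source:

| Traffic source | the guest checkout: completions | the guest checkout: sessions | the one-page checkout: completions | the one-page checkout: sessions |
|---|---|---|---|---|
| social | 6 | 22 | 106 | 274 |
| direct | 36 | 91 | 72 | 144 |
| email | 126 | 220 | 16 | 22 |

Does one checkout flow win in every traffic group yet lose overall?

Yes

Social: the guest checkout 6/22 = 27.3%, the one-page checkout 106/274 = 38.7% → the one-page checkout
Direct: the guest checkout 36/91 = 39.6%, the one-page checkout 72/144 = 50.0% → the one-page checkout
Email: the guest checkout 126/220 = 57.3%, the one-page checkout 16/22 = 72.7% → the one-page checkout
Overall: the guest checkout 168/333 = 50.5%, the one-page checkout 194/440 = 44.1% → the guest checkout
The one-page checkout wins each traffic group but the guest checkout wins overall — the comparison reverses. The one-page checkout's sessions skew toward social, which has a lower base rate.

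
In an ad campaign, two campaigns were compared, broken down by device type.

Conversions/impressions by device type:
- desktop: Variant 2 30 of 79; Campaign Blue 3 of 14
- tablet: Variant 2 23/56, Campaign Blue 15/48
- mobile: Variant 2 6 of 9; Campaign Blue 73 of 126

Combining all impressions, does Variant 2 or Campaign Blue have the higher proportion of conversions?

Campaign Blue

Desktop: Variant 2 30/79 = 38.0%, Campaign Blue 3/14 = 21.4% → Variant 2
Tablet: Variant 2 23/56 = 41.1%, Campaign Blue 15/48 = 31.2% → Variant 2
Mobile: Variant 2 6/9 = 66.7%, Campaign Blue 73/126 = 57.9% → Variant 2
Overall: Variant 2 59/144 = 41.0%, Campaign Blue 91/188 = 48.4% → Campaign Blue
(Variant 2 wins every device group but Campaign Blue wins overall — Variant 2's impressions skew toward the low-rate desktop group.)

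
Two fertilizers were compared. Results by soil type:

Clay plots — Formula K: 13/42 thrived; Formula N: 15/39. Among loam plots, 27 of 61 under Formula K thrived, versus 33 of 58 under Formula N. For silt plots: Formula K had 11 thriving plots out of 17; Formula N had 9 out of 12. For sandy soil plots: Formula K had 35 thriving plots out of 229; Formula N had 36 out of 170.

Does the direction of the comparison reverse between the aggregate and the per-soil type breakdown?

No

Clay: Formula K 13/42 = 31.0%, Formula N 15/39 = 38.5% → Formula N
Loam: Formula K 27/61 = 44.3%, Formula N 33/58 = 56.9% → Formula N
Silt: Formula K 11/17 = 64.7%, Formula N 9/12 = 75.0% → Formula N
Sandy soil: Formula K 35/229 = 15.3%, Formula N 36/170 = 21.2% → Formula N
Overall: Formula K 86/349 = 24.6%, Formula N 93/279 = 33.3% → Formula N
Formula N wins overall and in every soil group — no reversal.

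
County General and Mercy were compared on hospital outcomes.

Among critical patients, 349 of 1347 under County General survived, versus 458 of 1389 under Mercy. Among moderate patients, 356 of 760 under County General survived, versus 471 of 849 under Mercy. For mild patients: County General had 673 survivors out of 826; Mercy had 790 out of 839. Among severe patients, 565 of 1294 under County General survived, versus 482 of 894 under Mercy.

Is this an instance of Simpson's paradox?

No

Critical: County General 349/1347 = 25.9%, Mercy 458/1389 = 33.0% → Mercy
Moderate: County General 356/760 = 46.8%, Mercy 471/849 = 55.5% → Mercy
Mild: County General 673/826 = 81.5%, Mercy 790/839 = 94.2% → Mercy
Severe: County General 565/1294 = 43.7%, Mercy 482/894 = 53.9% → Mercy
Overall: County General 1943/4227 = 46.0%, Mercy 2201/3971 = 55.4% → Mercy
Mercy wins overall and in every case group — no reversal.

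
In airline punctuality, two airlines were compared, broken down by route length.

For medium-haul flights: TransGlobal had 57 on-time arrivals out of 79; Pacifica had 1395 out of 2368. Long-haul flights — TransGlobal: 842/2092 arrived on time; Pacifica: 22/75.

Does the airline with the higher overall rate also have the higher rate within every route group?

No

Medium-haul: TransGlobal 57/79 = 72.2%, Pacifica 1395/2368 = 58.9% → TransGlobal
Long-haul: TransGlobal 842/2092 = 40.2%, Pacifica 22/75 = 29.3% → TransGlobal
Overall: TransGlobal 899/2171 = 41.4%, Pacifica 1417/2443 = 58.0% → Pacifica
TransGlobal wins each route group but Pacifica wins overall — the comparison reverses. TransGlobal's flights skew toward long-haul, which has a lower base rate.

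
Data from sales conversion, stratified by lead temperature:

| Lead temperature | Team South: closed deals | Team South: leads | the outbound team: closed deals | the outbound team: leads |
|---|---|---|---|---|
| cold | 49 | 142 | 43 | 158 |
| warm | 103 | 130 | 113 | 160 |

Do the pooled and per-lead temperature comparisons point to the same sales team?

Cold: Team South 49/142 = 34.5%, the outbound team 43/158 = 27.2% → Team South
Warm: Team South 103/130 = 79.2%, the outbound team 113/160 = 70.6% → Team South
Overall: Team South 152/272 = 55.9%, the outbound team 156/318 = 49.1% → Team South
Team South wins overall and in every lead group — no reversal.

Yes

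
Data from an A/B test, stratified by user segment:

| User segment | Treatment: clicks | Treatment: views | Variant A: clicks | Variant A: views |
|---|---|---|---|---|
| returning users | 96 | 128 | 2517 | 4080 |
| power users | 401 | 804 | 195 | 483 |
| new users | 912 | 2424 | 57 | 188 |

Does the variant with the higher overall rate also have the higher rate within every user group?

Returning users: Treatment 96/128 = 75.0%, Variant A 2517/4080 = 61.7% → Treatment
Power users: Treatment 401/804 = 49.9%, Variant A 195/483 = 40.4% → Treatment
New users: Treatment 912/2424 = 37.6%, Variant A 57/188 = 30.3% → Treatment
Overall: Treatment 1409/3356 = 42.0%, Variant A 2769/4751 = 58.3% → Variant A
Treatment wins each user group but Variant A wins overall — the comparison reverses. Treatment's views skew toward new users, which has a lower base rate.

No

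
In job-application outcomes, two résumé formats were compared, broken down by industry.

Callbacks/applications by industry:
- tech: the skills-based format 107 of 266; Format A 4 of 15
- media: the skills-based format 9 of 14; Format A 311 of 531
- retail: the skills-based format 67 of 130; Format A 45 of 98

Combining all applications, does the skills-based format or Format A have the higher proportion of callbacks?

Tech: the skills-based format 107/266 = 40.2%, Format A 4/15 = 26.7% → the skills-based format
Media: the skills-based format 9/14 = 64.3%, Format A 311/531 = 58.6% → the skills-based format
Retail: the skills-based format 67/130 = 51.5%, Format A 45/98 = 45.9% → the skills-based format
Overall: the skills-based format 183/410 = 44.6%, Format A 360/644 = 55.9% → Format A
(The skills-based format wins every industry group but Format A wins overall — the skills-based format's applications skew toward the low-rate tech group.)

Format A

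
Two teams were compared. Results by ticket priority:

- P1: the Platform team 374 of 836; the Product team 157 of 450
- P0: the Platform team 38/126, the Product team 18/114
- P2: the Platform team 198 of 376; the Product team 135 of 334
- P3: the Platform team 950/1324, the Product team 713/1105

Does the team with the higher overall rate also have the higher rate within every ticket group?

Yes

P1: the Platform team 374/836 = 44.7%, the Product team 157/450 = 34.9% → the Platform team
P0: the Platform team 38/126 = 30.2%, the Product team 18/114 = 15.8% → the Platform team
P2: the Platform team 198/376 = 52.7%, the Product team 135/334 = 40.4% → the Platform team
P3: the Platform team 950/1324 = 71.8%, the Product team 713/1105 = 64.5% → the Platform team
Overall: the Platform team 1560/2662 = 58.6%, the Product team 1023/2003 = 51.1% → the Platform team
The Platform team wins overall and in every ticket group — no reversal.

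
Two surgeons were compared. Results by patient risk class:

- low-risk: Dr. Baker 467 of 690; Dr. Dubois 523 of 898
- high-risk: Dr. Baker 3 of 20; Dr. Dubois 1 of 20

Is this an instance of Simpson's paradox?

No

Low-risk: Dr. Baker 467/690 = 67.7%, Dr. Dubois 523/898 = 58.2% → Dr. Baker
High-risk: Dr. Baker 3/20 = 15.0%, Dr. Dubois 1/20 = 5.0% → Dr. Baker
Overall: Dr. Baker 470/710 = 66.2%, Dr. Dubois 524/918 = 57.1% → Dr. Baker
Dr. Baker wins overall and in every patient risk group — no reversal.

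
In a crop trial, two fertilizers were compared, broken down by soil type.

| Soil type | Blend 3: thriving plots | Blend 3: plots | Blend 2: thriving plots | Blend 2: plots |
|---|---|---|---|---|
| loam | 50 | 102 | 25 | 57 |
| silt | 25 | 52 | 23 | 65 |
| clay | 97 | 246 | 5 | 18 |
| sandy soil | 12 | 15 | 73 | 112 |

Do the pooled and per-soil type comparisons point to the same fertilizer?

No

Loam: Blend 3 50/102 = 49.0%, Blend 2 25/57 = 43.9% → Blend 3
Silt: Blend 3 25/52 = 48.1%, Blend 2 23/65 = 35.4% → Blend 3
Clay: Blend 3 97/246 = 39.4%, Blend 2 5/18 = 27.8% → Blend 3
Sandy soil: Blend 3 12/15 = 80.0%, Blend 2 73/112 = 65.2% → Blend 3
Overall: Blend 3 184/415 = 44.3%, Blend 2 126/252 = 50.0% → Blend 2
Blend 3 wins each soil group but Blend 2 wins overall — the comparison reverses. Blend 3's plots skew toward clay, which has a lower base rate.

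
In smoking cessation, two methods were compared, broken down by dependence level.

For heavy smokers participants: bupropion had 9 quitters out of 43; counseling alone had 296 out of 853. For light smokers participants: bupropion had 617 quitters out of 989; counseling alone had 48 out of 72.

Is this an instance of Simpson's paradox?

Heavy smokers: bupropion 9/43 = 20.9%, counseling alone 296/853 = 34.7% → counseling alone
Light smokers: bupropion 617/989 = 62.4%, counseling alone 48/72 = 66.7% → counseling alone
Overall: bupropion 626/1032 = 60.7%, counseling alone 344/925 = 37.2% → bupropion
Counseling alone wins each dependence group but bupropion wins overall — the comparison reverses. Counseling alone's participants skew toward heavy smokers, which has a lower base rate.

Yes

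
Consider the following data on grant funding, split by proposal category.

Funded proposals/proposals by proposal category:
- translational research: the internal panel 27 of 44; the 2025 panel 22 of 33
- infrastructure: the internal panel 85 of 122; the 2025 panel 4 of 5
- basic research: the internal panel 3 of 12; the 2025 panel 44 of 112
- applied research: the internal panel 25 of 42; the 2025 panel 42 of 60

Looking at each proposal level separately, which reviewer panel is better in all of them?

Translational research: the internal panel 27/44 = 61.4%, the 2025 panel 22/33 = 66.7% → the 2025 panel
Infrastructure: the internal panel 85/122 = 69.7%, the 2025 panel 4/5 = 80.0% → the 2025 panel
Basic research: the internal panel 3/12 = 25.0%, the 2025 panel 44/112 = 39.3% → the 2025 panel
Applied research: the internal panel 25/42 = 59.5%, the 2025 panel 42/60 = 70.0% → the 2025 panel
The 2025 panel has the higher rate in all 4 groups.

the 2025 panel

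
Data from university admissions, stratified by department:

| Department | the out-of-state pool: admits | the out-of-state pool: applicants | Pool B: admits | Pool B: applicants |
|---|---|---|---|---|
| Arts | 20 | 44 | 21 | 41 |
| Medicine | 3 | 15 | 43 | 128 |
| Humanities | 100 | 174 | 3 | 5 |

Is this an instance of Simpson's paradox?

Yes

Arts: the out-of-state pool 20/44 = 45.5%, Pool B 21/41 = 51.2% → Pool B
Medicine: the out-of-state pool 3/15 = 20.0%, Pool B 43/128 = 33.6% → Pool B
Humanities: the out-of-state pool 100/174 = 57.5%, Pool B 3/5 = 60.0% → Pool B
Overall: the out-of-state pool 123/233 = 52.8%, Pool B 67/174 = 38.5% → the out-of-state pool
Pool B wins each department group but the out-of-state pool wins overall — the comparison reverses. Pool B's applicants skew toward Medicine, which has a lower base rate.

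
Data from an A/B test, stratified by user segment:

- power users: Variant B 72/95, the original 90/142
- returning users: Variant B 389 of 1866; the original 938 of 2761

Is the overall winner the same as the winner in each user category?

No

Power users: Variant B 72/95 = 75.8%, the original 90/142 = 63.4% → Variant B
Returning users: Variant B 389/1866 = 20.8%, the original 938/2761 = 34.0% → the original
Overall: Variant B 461/1961 = 23.5%, the original 1028/2903 = 35.4% → the original
Neither sweeps: Variant B wins 1 of 2 groups, the original wins 1. The original wins overall but not every group — no Simpson reversal.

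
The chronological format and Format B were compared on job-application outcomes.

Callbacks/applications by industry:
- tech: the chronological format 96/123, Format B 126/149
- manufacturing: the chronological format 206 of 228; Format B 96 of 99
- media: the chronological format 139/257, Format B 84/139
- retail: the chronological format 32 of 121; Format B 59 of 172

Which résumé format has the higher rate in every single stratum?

Tech: the chronological format 96/123 = 78.0%, Format B 126/149 = 84.6% → Format B
Manufacturing: the chronological format 206/228 = 90.4%, Format B 96/99 = 97.0% → Format B
Media: the chronological format 139/257 = 54.1%, Format B 84/139 = 60.4% → Format B
Retail: the chronological format 32/121 = 26.4%, Format B 59/172 = 34.3% → Format B
Format B has the higher rate in all 4 groups.

Format B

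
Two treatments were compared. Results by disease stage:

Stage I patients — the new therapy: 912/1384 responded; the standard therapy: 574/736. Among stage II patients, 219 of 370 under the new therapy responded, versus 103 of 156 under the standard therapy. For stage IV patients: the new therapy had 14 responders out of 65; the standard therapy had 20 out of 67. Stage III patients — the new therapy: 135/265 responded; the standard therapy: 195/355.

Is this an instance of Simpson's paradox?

No

Stage I: the new therapy 912/1384 = 65.9%, the standard therapy 574/736 = 78.0% → the standard therapy
Stage II: the new therapy 219/370 = 59.2%, the standard therapy 103/156 = 66.0% → the standard therapy
Stage IV: the new therapy 14/65 = 21.5%, the standard therapy 20/67 = 29.9% → the standard therapy
Stage III: the new therapy 135/265 = 50.9%, the standard therapy 195/355 = 54.9% → the standard therapy
Overall: the new therapy 1280/2084 = 61.4%, the standard therapy 892/1314 = 67.9% → the standard therapy
The standard therapy wins overall and in every disease group — no reversal.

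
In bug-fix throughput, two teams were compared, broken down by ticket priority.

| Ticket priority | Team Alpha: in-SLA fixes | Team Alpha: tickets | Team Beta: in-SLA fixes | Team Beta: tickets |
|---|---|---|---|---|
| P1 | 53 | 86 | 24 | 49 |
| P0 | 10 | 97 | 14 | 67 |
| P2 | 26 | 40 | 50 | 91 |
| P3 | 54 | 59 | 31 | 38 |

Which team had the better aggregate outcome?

P1: Team Alpha 53/86 = 61.6%, Team Beta 24/49 = 49.0% → Team Alpha
P0: Team Alpha 10/97 = 10.3%, Team Beta 14/67 = 20.9% → Team Beta
P2: Team Alpha 26/40 = 65.0%, Team Beta 50/91 = 54.9% → Team Alpha
P3: Team Alpha 54/59 = 91.5%, Team Beta 31/38 = 81.6% → Team Alpha
Overall: Team Alpha 143/282 = 50.7%, Team Beta 119/245 = 48.6% → Team Alpha
(Neither sweeps every ticket group, but Team Alpha has the higher pooled rate.)

Team Alpha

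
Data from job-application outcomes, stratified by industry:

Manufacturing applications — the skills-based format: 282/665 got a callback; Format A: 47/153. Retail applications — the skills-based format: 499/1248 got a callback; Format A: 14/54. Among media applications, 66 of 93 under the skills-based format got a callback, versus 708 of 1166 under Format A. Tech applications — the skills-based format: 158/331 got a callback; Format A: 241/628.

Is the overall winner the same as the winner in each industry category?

No

Manufacturing: the skills-based format 282/665 = 42.4%, Format A 47/153 = 30.7% → the skills-based format
Retail: the skills-based format 499/1248 = 40.0%, Format A 14/54 = 25.9% → the skills-based format
Media: the skills-based format 66/93 = 71.0%, Format A 708/1166 = 60.7% → the skills-based format
Tech: the skills-based format 158/331 = 47.7%, Format A 241/628 = 38.4% → the skills-based format
Overall: the skills-based format 1005/2337 = 43.0%, Format A 1010/2001 = 50.5% → Format A
The skills-based format wins each industry group but Format A wins overall — the comparison reverses. The skills-based format's applications skew toward retail, which has a lower base rate.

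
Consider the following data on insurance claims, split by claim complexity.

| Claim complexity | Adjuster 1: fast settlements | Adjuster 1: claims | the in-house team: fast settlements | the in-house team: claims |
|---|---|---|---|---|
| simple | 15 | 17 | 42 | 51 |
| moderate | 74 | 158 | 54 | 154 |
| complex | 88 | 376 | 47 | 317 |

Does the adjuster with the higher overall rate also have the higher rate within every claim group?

Yes

Simple: Adjuster 1 15/17 = 88.2%, the in-house team 42/51 = 82.4% → Adjuster 1
Moderate: Adjuster 1 74/158 = 46.8%, the in-house team 54/154 = 35.1% → Adjuster 1
Complex: Adjuster 1 88/376 = 23.4%, the in-house team 47/317 = 14.8% → Adjuster 1
Overall: Adjuster 1 177/551 = 32.1%, the in-house team 143/522 = 27.4% → Adjuster 1
Adjuster 1 wins overall and in every claim group — no reversal.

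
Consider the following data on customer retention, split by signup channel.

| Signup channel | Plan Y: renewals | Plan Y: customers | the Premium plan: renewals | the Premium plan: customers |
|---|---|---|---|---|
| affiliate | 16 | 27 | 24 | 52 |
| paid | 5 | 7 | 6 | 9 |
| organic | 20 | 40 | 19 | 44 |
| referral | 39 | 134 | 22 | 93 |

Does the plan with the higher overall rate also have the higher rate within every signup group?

Affiliate: Plan Y 16/27 = 59.3%, the Premium plan 24/52 = 46.2% → Plan Y
Paid: Plan Y 5/7 = 71.4%, the Premium plan 6/9 = 66.7% → Plan Y
Organic: Plan Y 20/40 = 50.0%, the Premium plan 19/44 = 43.2% → Plan Y
Referral: Plan Y 39/134 = 29.1%, the Premium plan 22/93 = 23.7% → Plan Y
Overall: Plan Y 80/208 = 38.5%, the Premium plan 71/198 = 35.9% → Plan Y
Plan Y wins overall and in every signup group — no reversal.

Yes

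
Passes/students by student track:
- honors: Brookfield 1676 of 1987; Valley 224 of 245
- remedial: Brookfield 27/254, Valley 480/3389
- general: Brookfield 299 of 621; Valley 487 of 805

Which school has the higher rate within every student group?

Honors: Brookfield 1676/1987 = 84.3%, Valley 224/245 = 91.4% → Valley
Remedial: Brookfield 27/254 = 10.6%, Valley 480/3389 = 14.2% → Valley
General: Brookfield 299/621 = 48.1%, Valley 487/805 = 60.5% → Valley
Valley has the higher rate in all 3 groups.

Valley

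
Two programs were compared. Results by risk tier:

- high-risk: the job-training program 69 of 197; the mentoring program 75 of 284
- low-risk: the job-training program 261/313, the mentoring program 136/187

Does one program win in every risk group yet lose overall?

No

High-risk: the job-training program 69/197 = 35.0%, the mentoring program 75/284 = 26.4% → the job-training program
Low-risk: the job-training program 261/313 = 83.4%, the mentoring program 136/187 = 72.7% → the job-training program
Overall: the job-training program 330/510 = 64.7%, the mentoring program 211/471 = 44.8% → the job-training program
The job-training program wins overall and in every risk group — no reversal.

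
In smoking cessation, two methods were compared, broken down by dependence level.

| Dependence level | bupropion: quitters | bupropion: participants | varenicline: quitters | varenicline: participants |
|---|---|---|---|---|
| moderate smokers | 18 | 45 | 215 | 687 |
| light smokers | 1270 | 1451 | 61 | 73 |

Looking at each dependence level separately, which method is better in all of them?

Moderate smokers: bupropion 18/45 = 40.0%, varenicline 215/687 = 31.3% → bupropion
Light smokers: bupropion 1270/1451 = 87.5%, varenicline 61/73 = 83.6% → bupropion
Bupropion has the higher rate in both groups.

bupropion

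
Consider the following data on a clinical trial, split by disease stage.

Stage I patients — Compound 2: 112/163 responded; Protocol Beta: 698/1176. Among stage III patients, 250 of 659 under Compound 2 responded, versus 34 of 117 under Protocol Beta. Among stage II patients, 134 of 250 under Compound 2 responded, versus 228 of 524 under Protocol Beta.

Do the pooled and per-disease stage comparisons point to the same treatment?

No

Stage I: Compound 2 112/163 = 68.7%, Protocol Beta 698/1176 = 59.4% → Compound 2
Stage III: Compound 2 250/659 = 37.9%, Protocol Beta 34/117 = 29.1% → Compound 2
Stage II: Compound 2 134/250 = 53.6%, Protocol Beta 228/524 = 43.5% → Compound 2
Overall: Compound 2 496/1072 = 46.3%, Protocol Beta 960/1817 = 52.8% → Protocol Beta
Compound 2 wins each disease group but Protocol Beta wins overall — the comparison reverses. Compound 2's patients skew toward stage III, which has a lower base rate.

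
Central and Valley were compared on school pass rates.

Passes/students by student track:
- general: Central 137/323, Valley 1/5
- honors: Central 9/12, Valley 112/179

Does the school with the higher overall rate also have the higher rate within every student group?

General: Central 137/323 = 42.4%, Valley 1/5 = 20.0% → Central
Honors: Central 9/12 = 75.0%, Valley 112/179 = 62.6% → Central
Overall: Central 146/335 = 43.6%, Valley 113/184 = 61.4% → Valley
Central wins each student group but Valley wins overall — the comparison reverses. Central's students skew toward general, which has a lower base rate.

No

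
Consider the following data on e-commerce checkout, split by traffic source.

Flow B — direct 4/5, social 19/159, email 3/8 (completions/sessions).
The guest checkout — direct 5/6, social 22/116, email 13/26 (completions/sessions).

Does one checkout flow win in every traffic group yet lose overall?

Direct: Flow B 4/5 = 80.0%, the guest checkout 5/6 = 83.3% → the guest checkout
Social: Flow B 19/159 = 11.9%, the guest checkout 22/116 = 19.0% → the guest checkout
Email: Flow B 3/8 = 37.5%, the guest checkout 13/26 = 50.0% → the guest checkout
Overall: Flow B 26/172 = 15.1%, the guest checkout 40/148 = 27.0% → the guest checkout
The guest checkout wins overall and in every traffic group — no reversal.

No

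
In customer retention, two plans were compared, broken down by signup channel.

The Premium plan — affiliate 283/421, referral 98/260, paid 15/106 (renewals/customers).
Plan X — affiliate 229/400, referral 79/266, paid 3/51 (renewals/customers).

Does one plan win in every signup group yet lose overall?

No

Affiliate: the Premium plan 283/421 = 67.2%, Plan X 229/400 = 57.2% → the Premium plan
Referral: the Premium plan 98/260 = 37.7%, Plan X 79/266 = 29.7% → the Premium plan
Paid: the Premium plan 15/106 = 14.2%, Plan X 3/51 = 5.9% → the Premium plan
Overall: the Premium plan 396/787 = 50.3%, Plan X 311/717 = 43.4% → the Premium plan
The Premium plan wins overall and in every signup group — no reversal.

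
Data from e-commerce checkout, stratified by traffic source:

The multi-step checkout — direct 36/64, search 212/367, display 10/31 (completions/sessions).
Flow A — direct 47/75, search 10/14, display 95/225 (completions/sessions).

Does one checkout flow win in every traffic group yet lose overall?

Direct: the multi-step checkout 36/64 = 56.2%, Flow A 47/75 = 62.7% → Flow A
Search: the multi-step checkout 212/367 = 57.8%, Flow A 10/14 = 71.4% → Flow A
Display: the multi-step checkout 10/31 = 32.3%, Flow A 95/225 = 42.2% → Flow A
Overall: the multi-step checkout 258/462 = 55.8%, Flow A 152/314 = 48.4% → the multi-step checkout
Flow A wins each traffic group but the multi-step checkout wins overall — the comparison reverses. Flow A's sessions skew toward display, which has a lower base rate.

Yes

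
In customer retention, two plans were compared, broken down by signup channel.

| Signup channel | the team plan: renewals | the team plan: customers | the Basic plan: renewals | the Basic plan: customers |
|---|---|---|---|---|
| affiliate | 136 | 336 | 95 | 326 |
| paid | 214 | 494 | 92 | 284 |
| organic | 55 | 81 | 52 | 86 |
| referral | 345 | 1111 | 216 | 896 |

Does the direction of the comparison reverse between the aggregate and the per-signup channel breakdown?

No

Affiliate: the team plan 136/336 = 40.5%, the Basic plan 95/326 = 29.1% → the team plan
Paid: the team plan 214/494 = 43.3%, the Basic plan 92/284 = 32.4% → the team plan
Organic: the team plan 55/81 = 67.9%, the Basic plan 52/86 = 60.5% → the team plan
Referral: the team plan 345/1111 = 31.1%, the Basic plan 216/896 = 24.1% → the team plan
Overall: the team plan 750/2022 = 37.1%, the Basic plan 455/1592 = 28.6% → the team plan
The team plan wins overall and in every signup group — no reversal.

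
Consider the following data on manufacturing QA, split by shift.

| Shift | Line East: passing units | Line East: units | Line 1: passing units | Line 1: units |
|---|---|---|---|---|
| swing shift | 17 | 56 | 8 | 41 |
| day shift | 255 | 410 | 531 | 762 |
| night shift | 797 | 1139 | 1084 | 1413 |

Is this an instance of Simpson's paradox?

No

Swing shift: Line East 17/56 = 30.4%, Line 1 8/41 = 19.5% → Line East
Day shift: Line East 255/410 = 62.2%, Line 1 531/762 = 69.7% → Line 1
Night shift: Line East 797/1139 = 70.0%, Line 1 1084/1413 = 76.7% → Line 1
Overall: Line East 1069/1605 = 66.6%, Line 1 1623/2216 = 73.2% → Line 1
Neither sweeps: Line East wins 1 of 3 groups, Line 1 wins 2. Line 1 wins overall but not every group — no Simpson reversal.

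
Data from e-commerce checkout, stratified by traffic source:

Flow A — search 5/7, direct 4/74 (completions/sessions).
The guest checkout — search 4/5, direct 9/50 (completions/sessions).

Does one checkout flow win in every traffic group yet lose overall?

Search: Flow A 5/7 = 71.4%, the guest checkout 4/5 = 80.0% → the guest checkout
Direct: Flow A 4/74 = 5.4%, the guest checkout 9/50 = 18.0% → the guest checkout
Overall: Flow A 9/81 = 11.1%, the guest checkout 13/55 = 23.6% → the guest checkout
The guest checkout wins overall and in every traffic group — no reversal.

No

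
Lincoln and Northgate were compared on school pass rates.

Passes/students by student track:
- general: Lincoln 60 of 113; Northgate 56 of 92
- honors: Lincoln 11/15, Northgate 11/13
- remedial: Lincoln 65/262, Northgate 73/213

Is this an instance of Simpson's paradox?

No

General: Lincoln 60/113 = 53.1%, Northgate 56/92 = 60.9% → Northgate
Honors: Lincoln 11/15 = 73.3%, Northgate 11/13 = 84.6% → Northgate
Remedial: Lincoln 65/262 = 24.8%, Northgate 73/213 = 34.3% → Northgate
Overall: Lincoln 136/390 = 34.9%, Northgate 140/318 = 44.0% → Northgate
Northgate wins overall and in every student group — no reversal.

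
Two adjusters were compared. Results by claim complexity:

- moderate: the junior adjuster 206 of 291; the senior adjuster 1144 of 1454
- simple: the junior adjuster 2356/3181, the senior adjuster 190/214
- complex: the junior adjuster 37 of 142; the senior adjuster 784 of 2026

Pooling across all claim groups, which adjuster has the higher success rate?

the junior adjuster

Moderate: the junior adjuster 206/291 = 70.8%, the senior adjuster 1144/1454 = 78.7% → the senior adjuster
Simple: the junior adjuster 2356/3181 = 74.1%, the senior adjuster 190/214 = 88.8% → the senior adjuster
Complex: the junior adjuster 37/142 = 26.1%, the senior adjuster 784/2026 = 38.7% → the senior adjuster
Overall: the junior adjuster 2599/3614 = 71.9%, the senior adjuster 2118/3694 = 57.3% → the junior adjuster
(The senior adjuster wins every claim group but the junior adjuster wins overall — the senior adjuster's claims skew toward the low-rate complex group.)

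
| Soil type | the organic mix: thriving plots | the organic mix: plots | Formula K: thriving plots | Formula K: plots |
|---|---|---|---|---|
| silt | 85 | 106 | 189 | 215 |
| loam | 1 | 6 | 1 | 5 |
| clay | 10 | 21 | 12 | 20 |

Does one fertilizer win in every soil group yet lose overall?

Silt: the organic mix 85/106 = 80.2%, Formula K 189/215 = 87.9% → Formula K
Loam: the organic mix 1/6 = 16.7%, Formula K 1/5 = 20.0% → Formula K
Clay: the organic mix 10/21 = 47.6%, Formula K 12/20 = 60.0% → Formula K
Overall: the organic mix 96/133 = 72.2%, Formula K 202/240 = 84.2% → Formula K
Formula K wins overall and in every soil group — no reversal.

No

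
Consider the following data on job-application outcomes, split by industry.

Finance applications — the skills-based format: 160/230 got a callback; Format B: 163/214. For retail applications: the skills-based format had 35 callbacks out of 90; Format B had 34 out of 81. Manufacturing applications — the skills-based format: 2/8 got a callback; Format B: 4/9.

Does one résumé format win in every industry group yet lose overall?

Finance: the skills-based format 160/230 = 69.6%, Format B 163/214 = 76.2% → Format B
Retail: the skills-based format 35/90 = 38.9%, Format B 34/81 = 42.0% → Format B
Manufacturing: the skills-based format 2/8 = 25.0%, Format B 4/9 = 44.4% → Format B
Overall: the skills-based format 197/328 = 60.1%, Format B 201/304 = 66.1% → Format B
Format B wins overall and in every industry group — no reversal.

No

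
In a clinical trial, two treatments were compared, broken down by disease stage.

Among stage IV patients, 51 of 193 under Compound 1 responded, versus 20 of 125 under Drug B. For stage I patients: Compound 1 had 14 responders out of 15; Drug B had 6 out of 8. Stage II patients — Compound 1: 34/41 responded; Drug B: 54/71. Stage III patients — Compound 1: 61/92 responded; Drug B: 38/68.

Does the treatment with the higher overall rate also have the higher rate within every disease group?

Yes

Stage IV: Compound 1 51/193 = 26.4%, Drug B 20/125 = 16.0% → Compound 1
Stage I: Compound 1 14/15 = 93.3%, Drug B 6/8 = 75.0% → Compound 1
Stage II: Compound 1 34/41 = 82.9%, Drug B 54/71 = 76.1% → Compound 1
Stage III: Compound 1 61/92 = 66.3%, Drug B 38/68 = 55.9% → Compound 1
Overall: Compound 1 160/341 = 46.9%, Drug B 118/272 = 43.4% → Compound 1
Compound 1 wins overall and in every disease group — no reversal.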